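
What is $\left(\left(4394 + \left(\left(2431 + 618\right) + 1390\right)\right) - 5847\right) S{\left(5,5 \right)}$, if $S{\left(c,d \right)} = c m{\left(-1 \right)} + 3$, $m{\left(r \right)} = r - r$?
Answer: $8958$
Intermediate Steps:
$m{\left(r \right)} = 0$
$S{\left(c,d \right)} = 3$ ($S{\left(c,d \right)} = c 0 + 3 = 0 + 3 = 3$)
$\left(\left(4394 + \left(\left(2431 + 618\right) + 1390\right)\right) - 5847\right) S{\left(5,5 \right)} = \left(\left(4394 + \left(\left(2431 + 618\right) + 1390\right)\right) - 5847\right) 3 = \left(\left(4394 + \left(3049 + 1390\right)\right) - 5847\right) 3 = \left(\left(4394 + 4439\right) - 5847\right) 3 = \left(8833 - 5847\right) 3 = 2986 \cdot 3 = 8958$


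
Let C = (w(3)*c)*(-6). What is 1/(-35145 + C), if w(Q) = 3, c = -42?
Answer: -1/34389 ≈ -2.9079e-5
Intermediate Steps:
C = 756 (C = (3*(-42))*(-6) = -126*(-6) = 756)
1/(-35145 + C) = 1/(-35145 + 756) = 1/(-34389) = -1/34389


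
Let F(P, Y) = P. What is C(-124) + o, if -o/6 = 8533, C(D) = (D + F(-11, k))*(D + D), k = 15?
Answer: -17718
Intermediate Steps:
C(D) = 2*D*(-11 + D) (C(D) = (D - 11)*(D + D) = (-11 + D)*(2*D) = 2*D*(-11 + D))
o = -51198 (o = -6*8533 = -51198)
C(-124) + o = 2*(-124)*(-11 - 124) - 51198 = 2*(-124)*(-135) - 51198 = 33480 - 51198 = -17718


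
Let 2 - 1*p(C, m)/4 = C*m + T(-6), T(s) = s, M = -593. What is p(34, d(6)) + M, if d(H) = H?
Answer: -1377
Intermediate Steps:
p(C, m) = 32 - 4*C*m (p(C, m) = 8 - 4*(C*m - 6) = 8 - 4*(-6 + C*m) = 8 + (24 - 4*C*m) = 32 - 4*C*m)
p(34, d(6)) + M = (32 - 4*34*6) - 593 = (32 - 816) - 593 = -784 - 593 = -1377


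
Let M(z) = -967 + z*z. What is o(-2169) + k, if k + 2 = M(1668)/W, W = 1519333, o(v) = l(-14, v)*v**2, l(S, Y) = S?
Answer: -100069127146791/1519333 ≈ -6.5864e+7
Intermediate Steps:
o(v) = -14*v**2
M(z) = -967 + z**2
k = -257409/1519333 (k = -2 + (-967 + 1668**2)/1519333 = -2 + (-967 + 2782224)*(1/1519333) = -2 + 2781257*(1/1519333) = -2 + 2781257/1519333 = -257409/1519333 ≈ -0.16942)
o(-2169) + k = -14*(-2169)**2 - 257409/1519333 = -14*4704561 - 257409/1519333 = -65863854 - 257409/1519333 = -100069127146791/1519333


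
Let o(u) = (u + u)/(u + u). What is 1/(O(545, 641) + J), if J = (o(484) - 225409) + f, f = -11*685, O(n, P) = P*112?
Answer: -1/161151 ≈ -6.2054e-6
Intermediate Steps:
o(u) = 1 (o(u) = (2*u)/((2*u)) = (2*u)*(1/(2*u)) = 1)
O(n, P) = 112*P
f = -7535
J = -232943 (J = (1 - 225409) - 7535 = -225408 - 7535 = -232943)
1/(O(545, 641) + J) = 1/(112*641 - 232943) = 1/(71792 - 232943) = 1/(-161151) = -1/161151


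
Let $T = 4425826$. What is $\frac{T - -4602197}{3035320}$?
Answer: $\frac{9028023}{3035320} \approx 2.9743$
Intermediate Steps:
$\frac{T - -4602197}{3035320} = \frac{4425826 - -4602197}{3035320} = \left(4425826 + 4602197\right) \frac{1}{3035320} = 9028023 \cdot \frac{1}{3035320} = \frac{9028023}{3035320}$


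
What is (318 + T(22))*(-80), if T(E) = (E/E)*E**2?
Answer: -64160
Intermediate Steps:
T(E) = E**2 (T(E) = 1*E**2 = E**2)
(318 + T(22))*(-80) = (318 + 22**2)*(-80) = (318 + 484)*(-80) = 802*(-80) = -64160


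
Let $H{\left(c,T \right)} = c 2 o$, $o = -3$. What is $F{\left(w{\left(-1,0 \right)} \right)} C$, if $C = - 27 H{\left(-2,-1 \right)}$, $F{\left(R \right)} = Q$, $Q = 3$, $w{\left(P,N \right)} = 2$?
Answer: $-972$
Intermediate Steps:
$F{\left(R \right)} = 3$
$H{\left(c,T \right)} = - 6 c$ ($H{\left(c,T \right)} = c 2 \left(-3\right) = 2 c \left(-3\right) = - 6 c$)
$C = -324$ ($C = - 27 \left(\left(-6\right) \left(-2\right)\right) = \left(-27\right) 12 = -324$)
$F{\left(w{\left(-1,0 \right)} \right)} C = 3 \left(-324\right) = -972$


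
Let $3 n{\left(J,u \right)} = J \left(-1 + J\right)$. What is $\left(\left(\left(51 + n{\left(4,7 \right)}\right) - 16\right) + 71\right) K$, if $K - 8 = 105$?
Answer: $12430$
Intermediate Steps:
$K = 113$ ($K = 8 + 105 = 113$)
$n{\left(J,u \right)} = \frac{J \left(-1 + J\right)}{3}$
$\left(\left(\left(51 + n{\left(4,7 \right)}\right) - 16\right) + 71\right) K = \left(\left(\left(51 + \frac{1}{3} \cdot 4 \left(-1 + 4\right)\right) - 16\right) + 71\right) 113 = \left(\left(\left(51 + \frac{1}{3} \cdot 4 \cdot 3\right) - 16\right) + 71\right) 113 = \left(\left(\left(51 + 4\right) - 16\right) + 71\right) 113 = \left(\left(55 - 16\right) + 71\right) 113 = \left(39 + 71\right) 113 = 110 \cdot 113 = 12430$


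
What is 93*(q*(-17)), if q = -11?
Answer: 17391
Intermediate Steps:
93*(q*(-17)) = 93*(-11*(-17)) = 93*187 = 17391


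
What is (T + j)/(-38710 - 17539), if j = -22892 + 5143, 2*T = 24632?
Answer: 5433/56249 ≈ 0.096588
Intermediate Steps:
T = 12316 (T = (1/2)*24632 = 12316)
j = -17749
(T + j)/(-38710 - 17539) = (12316 - 17749)/(-38710 - 17539) = -5433/(-56249) = -5433*(-1/56249) = 5433/56249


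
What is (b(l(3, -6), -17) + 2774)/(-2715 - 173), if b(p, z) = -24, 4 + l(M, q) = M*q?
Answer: -1375/1444 ≈ -0.95222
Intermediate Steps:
l(M, q) = -4 + M*q
(b(l(3, -6), -17) + 2774)/(-2715 - 173) = (-24 + 2774)/(-2715 - 173) = 2750/(-2888) = 2750*(-1/2888) = -1375/1444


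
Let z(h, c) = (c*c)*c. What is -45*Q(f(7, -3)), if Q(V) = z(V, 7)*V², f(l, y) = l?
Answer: -756315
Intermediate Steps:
z(h, c) = c³ (z(h, c) = c²*c = c³)
Q(V) = 343*V² (Q(V) = 7³*V² = 343*V²)
-45*Q(f(7, -3)) = -15435*7² = -15435*49 = -45*16807 = -756315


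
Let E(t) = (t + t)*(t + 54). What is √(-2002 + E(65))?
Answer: 2*√3367 ≈ 116.05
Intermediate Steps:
E(t) = 2*t*(54 + t) (E(t) = (2*t)*(54 + t) = 2*t*(54 + t))
√(-2002 + E(65)) = √(-2002 + 2*65*(54 + 65)) = √(-2002 + 2*65*119) = √(-2002 + 15470) = √13468 = 2*√3367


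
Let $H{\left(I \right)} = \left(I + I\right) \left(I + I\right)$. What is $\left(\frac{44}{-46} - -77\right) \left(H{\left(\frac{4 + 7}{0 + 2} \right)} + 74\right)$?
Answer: $\frac{341055}{23} \approx 14828.0$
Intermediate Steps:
$H{\left(I \right)} = 4 I^{2}$ ($H{\left(I \right)} = 2 I 2 I = 4 I^{2}$)
$\left(\frac{44}{-46} - -77\right) \left(H{\left(\frac{4 + 7}{0 + 2} \right)} + 74\right) = \left(\frac{44}{-46} - -77\right) \left(4 \left(\frac{4 + 7}{0 + 2}\right)^{2} + 74\right) = \left(44 \left(- \frac{1}{46}\right) + 77\right) \left(4 \left(\frac{11}{2}\right)^{2} + 74\right) = \left(- \frac{22}{23} + 77\right) \left(4 \left(11 \cdot \frac{1}{2}\right)^{2} + 74\right) = \frac{1749 \left(4 \left(\frac{11}{2}\right)^{2} + 74\right)}{23} = \frac{1749 \left(4 \cdot \frac{121}{4} + 74\right)}{23} = \frac{1749 \left(121 + 74\right)}{23} = \frac{1749}{23} \cdot 195 = \frac{341055}{23}$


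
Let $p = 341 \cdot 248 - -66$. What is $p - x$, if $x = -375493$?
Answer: $460127$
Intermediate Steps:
$p = 84634$ ($p = 84568 + 66 = 84634$)
$p - x = 84634 - -375493 = 84634 + 375493 = 460127$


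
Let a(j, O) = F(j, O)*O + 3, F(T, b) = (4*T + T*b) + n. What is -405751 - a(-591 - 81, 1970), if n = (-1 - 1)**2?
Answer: 2612846526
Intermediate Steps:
n = 4 (n = (-2)**2 = 4)
F(T, b) = 4 + 4*T + T*b (F(T, b) = (4*T + T*b) + 4 = 4 + 4*T + T*b)
a(j, O) = 3 + O*(4 + 4*j + O*j) (a(j, O) = (4 + 4*j + j*O)*O + 3 = (4 + 4*j + O*j)*O + 3 = O*(4 + 4*j + O*j) + 3 = 3 + O*(4 + 4*j + O*j))
-405751 - a(-591 - 81, 1970) = -405751 - (3 + 1970*(4 + 4*(-591 - 81) + 1970*(-591 - 81))) = -405751 - (3 + 1970*(4 + 4*(-672) + 1970*(-672))) = -405751 - (3 + 1970*(4 - 2688 - 1323840)) = -405751 - (3 + 1970*(-1326524)) = -405751 - (3 - 2613252280) = -405751 - 1*(-2613252277) = -405751 + 2613252277 = 2612846526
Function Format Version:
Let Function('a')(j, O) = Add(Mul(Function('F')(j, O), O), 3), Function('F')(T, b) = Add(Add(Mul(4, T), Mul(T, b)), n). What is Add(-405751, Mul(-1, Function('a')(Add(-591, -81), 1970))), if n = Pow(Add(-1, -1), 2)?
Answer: 2612846526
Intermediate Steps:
n = 4 (n = Pow(-2, 2) = 4)
Function('F')(T, b) = Add(4, Mul(4, T), Mul(T, b)) (Function('F')(T, b) = Add(Add(Mul(4, T), Mul(T, b)), 4) = Add(4, Mul(4, T), Mul(T, b)))
Function('a')(j, O) = Add(3, Mul(O, Add(4, Mul(4, j), Mul(O, j)))) (Function('a')(j, O) = Add(Mul(Add(4, Mul(4, j), Mul(j, O)), O), 3) = Add(Mul(Add(4, Mul(4, j), Mul(O, j)), O), 3) = Add(Mul(O, Add(4, Mul(4, j), Mul(O, j))), 3) = Add(3, Mul(O, Add(4, Mul(4, j), Mul(O, j)))))
Add(-405751, Mul(-1, Function('a')(Add(-591, -81), 1970))) = Add(-405751, Mul(-1, Add(3, Mul(1970, Add(4, Mul(4, Add(-591, -81)), Mul(1970, Add(-591, -81))))))) = Add(-405751, Mul(-1, Add(3, Mul(1970, Add(4, Mul(4, -672), Mul(1970, -672)))))) = Add(-405751, Mul(-1, Add(3, Mul(1970, Add(4, -2688, -1323840))))) = Add(-405751, Mul(-1, Add(3, Mul(1970, -1326524)))) = Add(-405751, Mul(-1, Add(3, -2613252280))) = Add(-405751, Mul(-1, -2613252277)) = Add(-405751, 2613252277) = 2612846526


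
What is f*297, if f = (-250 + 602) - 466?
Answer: -33858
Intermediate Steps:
f = -114 (f = 352 - 466 = -114)
f*297 = -114*297 = -33858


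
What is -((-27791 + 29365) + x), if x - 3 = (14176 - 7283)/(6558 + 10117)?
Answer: -26303368/16675 ≈ -1577.4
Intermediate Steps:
x = 56918/16675 (x = 3 + (14176 - 7283)/(6558 + 10117) = 3 + 6893/16675 = 56918/16675 ≈ 3.4134)
-((-27791 + 29365) + x) = -((-27791 + 29365) + 56918/16675) = -(1574 + 56918/16675) = -1*26303368/16675 = -26303368/16675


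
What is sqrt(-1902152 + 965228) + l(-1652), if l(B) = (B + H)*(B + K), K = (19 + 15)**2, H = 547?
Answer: 548080 + 2*I*sqrt(234231) ≈ 5.4808e+5 + 967.95*I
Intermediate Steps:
K = 1156 (K = 34**2 = 1156)
l(B) = (547 + B)*(1156 + B) (l(B) = (B + 547)*(B + 1156) = (547 + B)*(1156 + B))
sqrt(-1902152 + 965228) + l(-1652) = sqrt(-1902152 + 965228) + (632332 + (-1652)**2 + 1703*(-1652)) = sqrt(-936924) + (632332 + 2729104 - 2813356) = 2*I*sqrt(234231) + 548080 = 548080 + 2*I*sqrt(234231)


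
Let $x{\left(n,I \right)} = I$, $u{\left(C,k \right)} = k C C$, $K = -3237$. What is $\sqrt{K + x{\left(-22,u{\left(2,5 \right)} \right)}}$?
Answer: $i \sqrt{3217} \approx 56.719 i$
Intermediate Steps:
$u{\left(C,k \right)} = k C^{2}$ ($u{\left(C,k \right)} = C k C = k C^{2}$)
$\sqrt{K + x{\left(-22,u{\left(2,5 \right)} \right)}} = \sqrt{-3237 + 5 \cdot 2^{2}} = \sqrt{-3237 + 5 \cdot 4} = \sqrt{-3237 + 20} = \sqrt{-3217} = i \sqrt{3217}$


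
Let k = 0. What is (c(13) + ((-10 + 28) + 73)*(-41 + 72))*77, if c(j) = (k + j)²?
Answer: 230230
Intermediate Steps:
c(j) = j² (c(j) = (0 + j)² = j²)
(c(13) + ((-10 + 28) + 73)*(-41 + 72))*77 = (13² + ((-10 + 28) + 73)*(-41 + 72))*77 = (169 + (18 + 73)*31)*77 = (169 + 91*31)*77 = (169 + 2821)*77 = 2990*77 = 230230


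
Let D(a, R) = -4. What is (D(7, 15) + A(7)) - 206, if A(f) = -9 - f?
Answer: -226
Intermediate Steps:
(D(7, 15) + A(7)) - 206 = (-4 + (-9 - 1*7)) - 206 = (-4 + (-9 - 7)) - 206 = (-4 - 16) - 206 = -20 - 206 = -226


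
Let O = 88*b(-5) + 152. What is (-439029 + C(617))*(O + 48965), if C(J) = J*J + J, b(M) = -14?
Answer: -2764065855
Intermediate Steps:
C(J) = J + J² (C(J) = J² + J = J + J²)
O = -1080 (O = 88*(-14) + 152 = -1232 + 152 = -1080)
(-439029 + C(617))*(O + 48965) = (-439029 + 617*(1 + 617))*(-1080 + 48965) = (-439029 + 617*618)*47885 = (-439029 + 381306)*47885 = -57723*47885 = -2764065855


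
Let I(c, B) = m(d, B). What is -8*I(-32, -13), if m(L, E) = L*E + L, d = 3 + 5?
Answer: 768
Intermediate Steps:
d = 8
m(L, E) = L + E*L (m(L, E) = E*L + L = L + E*L)
I(c, B) = 8 + 8*B (I(c, B) = 8*(1 + B) = 8 + 8*B)
-8*I(-32, -13) = -8*(8 + 8*(-13)) = -8*(8 - 104) = -8*(-96) = 768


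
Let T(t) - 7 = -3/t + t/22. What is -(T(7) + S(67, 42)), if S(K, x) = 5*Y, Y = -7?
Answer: 4329/154 ≈ 28.110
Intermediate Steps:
S(K, x) = -35 (S(K, x) = 5*(-7) = -35)
T(t) = 7 - 3/t + t/22 (T(t) = 7 + (-3/t + t/22) = 7 - 3/t + t/22)
-(T(7) + S(67, 42)) = -((7 - 3/7 + (1/22)*7) - 35) = -((7 - 3*1/7 + 7/22) - 35) = -((7 - 3/7 + 7/22) - 35) = -(1061/154 - 35) = -1*(-4329/154) = 4329/154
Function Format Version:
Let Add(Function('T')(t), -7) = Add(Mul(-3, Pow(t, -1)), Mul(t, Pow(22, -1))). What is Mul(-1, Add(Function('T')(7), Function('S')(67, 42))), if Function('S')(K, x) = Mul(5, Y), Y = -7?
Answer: Rational(4329, 154) ≈ 28.110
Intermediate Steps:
Function('S')(K, x) = -35 (Function('S')(K, x) = Mul(5, -7) = -35)
Function('T')(t) = Add(7, Mul(-3, Pow(t, -1)), Mul(Rational(1, 22), t)) (Function('T')(t) = Add(7, Add(Mul(-3, Pow(t, -1)), Mul(t, Pow(22, -1)))) = Add(7, Add(Mul(-3, Pow(t, -1)), Mul(t, Rational(1, 22)))) = Add(7, Add(Mul(-3, Pow(t, -1)), Mul(Rational(1, 22), t))) = Add(7, Mul(-3, Pow(t, -1)), Mul(Rational(1, 22), t)))
Mul(-1, Add(Function('T')(7), Function('S')(67, 42))) = Mul(-1, Add(Add(7, Mul(-3, Pow(7, -1)), Mul(Rational(1, 22), 7)), -35)) = Mul(-1, Add(Add(7, Mul(-3, Rational(1, 7)), Rational(7, 22)), -35)) = Mul(-1, Add(Add(7, Rational(-3, 7), Rational(7, 22)), -35)) = Mul(-1, Add(Rational(1061, 154), -35)) = Mul(-1, Rational(-4329, 154)) = Rational(4329, 154)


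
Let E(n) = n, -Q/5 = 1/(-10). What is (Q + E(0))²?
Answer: ¼ ≈ 0.25000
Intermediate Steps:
Q = ½ (Q = -5/(-10) = -5*(-⅒) = ½ ≈ 0.50000)
(Q + E(0))² = (½ + 0)² = (½)² = ¼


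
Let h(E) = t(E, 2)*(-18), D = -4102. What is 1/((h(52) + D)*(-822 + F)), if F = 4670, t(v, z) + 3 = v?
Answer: -1/19178432 ≈ -5.2142e-8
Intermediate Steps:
t(v, z) = -3 + v
h(E) = 54 - 18*E (h(E) = (-3 + E)*(-18) = 54 - 18*E)
1/((h(52) + D)*(-822 + F)) = 1/(((54 - 18*52) - 4102)*(-822 + 4670)) = 1/(((54 - 936) - 4102)*3848) = 1/((-882 - 4102)*3848) = 1/(-4984*3848) = 1/(-19178432) = -1/19178432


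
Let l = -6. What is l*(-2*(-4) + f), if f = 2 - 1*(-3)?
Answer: -78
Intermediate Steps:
f = 5 (f = 2 + 3 = 5)
l*(-2*(-4) + f) = -6*(-2*(-4) + 5) = -6*(8 + 5) = -6*13 = -78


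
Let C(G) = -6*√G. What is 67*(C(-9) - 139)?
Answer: -9313 - 1206*I ≈ -9313.0 - 1206.0*I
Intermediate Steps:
67*(C(-9) - 139) = 67*(-18*I - 139) = 67*(-139 - 18*I) = -9313 - 1206*I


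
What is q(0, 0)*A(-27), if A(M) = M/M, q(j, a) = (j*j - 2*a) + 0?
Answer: 0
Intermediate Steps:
q(j, a) = j² - 2*a (q(j, a) = (j² - 2*a) + 0 = j² - 2*a)
A(M) = 1
q(0, 0)*A(-27) = (0² - 2*0)*1 = (0 + 0)*1 = 0*1 = 0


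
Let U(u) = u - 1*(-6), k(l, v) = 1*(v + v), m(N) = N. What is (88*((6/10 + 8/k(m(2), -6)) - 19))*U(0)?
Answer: -50336/5 ≈ -10067.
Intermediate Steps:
k(l, v) = 2*v (k(l, v) = 1*(2*v) = 2*v)
U(u) = 6 + u (U(u) = u + 6 = 6 + u)
(88*((6/10 + 8/k(m(2), -6)) - 19))*U(0) = (88*((6/10 + 8/((2*(-6)))) - 19))*(6 + 0) = (88*((6*(⅒) + 8/(-12)) - 19))*6 = (88*((⅗ + 8*(-1/12)) - 19))*6 = (88*((⅗ - ⅔) - 19))*6 = (88*(-1/15 - 19))*6 = (88*(-286/15))*6 = -25168/15*6 = -50336/5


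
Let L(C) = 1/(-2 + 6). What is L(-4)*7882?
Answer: 3941/2 ≈ 1970.5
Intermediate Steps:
L(C) = ¼ (L(C) = 1/4 = ¼)
L(-4)*7882 = (¼)*7882 = 3941/2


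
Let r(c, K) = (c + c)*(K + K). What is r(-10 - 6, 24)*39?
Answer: -59904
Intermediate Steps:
r(c, K) = 4*K*c (r(c, K) = (2*c)*(2*K) = 4*K*c)
r(-10 - 6, 24)*39 = (4*24*(-10 - 6))*39 = (4*24*(-16))*39 = -1536*39 = -59904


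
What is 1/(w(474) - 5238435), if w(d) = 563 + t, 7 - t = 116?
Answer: -1/5237981 ≈ -1.9091e-7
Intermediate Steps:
t = -109 (t = 7 - 1*116 = 7 - 116 = -109)
w(d) = 454 (w(d) = 563 - 109 = 454)
1/(w(474) - 5238435) = 1/(454 - 5238435) = 1/(-5237981) = -1/5237981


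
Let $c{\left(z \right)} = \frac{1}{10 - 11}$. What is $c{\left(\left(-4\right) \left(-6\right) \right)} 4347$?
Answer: $-4347$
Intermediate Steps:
$c{\left(z \right)} = -1$ ($c{\left(z \right)} = \frac{1}{-1} = -1$)
$c{\left(\left(-4\right) \left(-6\right) \right)} 4347 = \left(-1\right) 4347 = -4347$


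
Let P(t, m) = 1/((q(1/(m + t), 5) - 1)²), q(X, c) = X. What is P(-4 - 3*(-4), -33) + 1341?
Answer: 907141/676 ≈ 1341.9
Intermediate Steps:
P(t, m) = (-1 + 1/(m + t))⁻² (P(t, m) = 1/((1/(m + t) - 1)²) = 1/((-1 + 1/(m + t))²) = (-1 + 1/(m + t))⁻²)
P(-4 - 3*(-4), -33) + 1341 = (-33 + (-4 - 3*(-4)))²/(-1 - 33 + (-4 - 3*(-4)))² + 1341 = (-33 + (-4 + 12))²/(-1 - 33 + (-4 + 12))² + 1341 = (-33 + 8)²/(-1 - 33 + 8)² + 1341 = (-25)²/(-26)² + 1341 = 625*(1/676) + 1341 = 625/676 + 1341 = 907141/676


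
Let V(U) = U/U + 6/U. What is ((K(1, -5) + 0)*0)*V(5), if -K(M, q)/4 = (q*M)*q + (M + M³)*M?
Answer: 0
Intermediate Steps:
K(M, q) = -4*M*q² - 4*M*(M + M³) (K(M, q) = -4*((q*M)*q + (M + M³)*M) = -4*((M*q)*q + M*(M + M³)) = -4*(M*q² + M*(M + M³)) = -4*M*q² - 4*M*(M + M³))
V(U) = 1 + 6/U
((K(1, -5) + 0)*0)*V(5) = ((-4*1*(1 + 1³ + (-5)²) + 0)*0)*((6 + 5)/5) = ((-4*1*(1 + 1 + 25) + 0)*0)*((⅕)*11) = ((-4*1*27 + 0)*0)*(11/5) = ((-108 + 0)*0)*(11/5) = -108*0*(11/5) = 0*(11/5) = 0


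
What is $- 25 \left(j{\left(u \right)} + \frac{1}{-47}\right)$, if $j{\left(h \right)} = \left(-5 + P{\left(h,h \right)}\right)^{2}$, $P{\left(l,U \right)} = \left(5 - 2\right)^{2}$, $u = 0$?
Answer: $- \frac{18775}{47} \approx -399.47$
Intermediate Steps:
$P{\left(l,U \right)} = 9$ ($P{\left(l,U \right)} = 3^{2} = 9$)
$j{\left(h \right)} = 16$ ($j{\left(h \right)} = \left(-5 + 9\right)^{2} = 4^{2} = 16$)
$- 25 \left(j{\left(u \right)} + \frac{1}{-47}\right) = - 25 \left(16 + \frac{1}{-47}\right) = - 25 \left(16 - \frac{1}{47}\right) = \left(-25\right) \frac{751}{47} = - \frac{18775}{47}$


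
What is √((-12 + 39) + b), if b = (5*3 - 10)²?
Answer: 2*√13 ≈ 7.2111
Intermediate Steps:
b = 25 (b = (15 - 10)² = 5² = 25)
√((-12 + 39) + b) = √((-12 + 39) + 25) = √(27 + 25) = √52 = 2*√13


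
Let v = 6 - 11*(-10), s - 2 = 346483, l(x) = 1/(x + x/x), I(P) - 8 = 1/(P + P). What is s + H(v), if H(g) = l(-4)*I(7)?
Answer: 14552257/42 ≈ 3.4648e+5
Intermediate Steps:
I(P) = 8 + 1/(2*P) (I(P) = 8 + 1/(P + P) = 8 + 1/(2*P))
l(x) = 1/(1 + x) (l(x) = 1/(x + 1) = 1/(1 + x))
s = 346485 (s = 2 + 346483 = 346485)
v = 116 (v = 6 + 110 = 116)
H(g) = -113/42 (H(g) = (8 + (½)/7)/(1 - 4) = (8 + (½)*(⅐))/(-3) = -(8 + 1/14)/3 = -⅓*113/14 = -113/42)
s + H(v) = 346485 - 113/42 = 14552257/42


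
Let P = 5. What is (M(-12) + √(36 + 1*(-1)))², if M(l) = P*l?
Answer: (60 - √35)² ≈ 2925.1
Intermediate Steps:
M(l) = 5*l
(M(-12) + √(36 + 1*(-1)))² = (5*(-12) + √(36 + 1*(-1)))² = (-60 + √(36 - 1))² = (-60 + √35)²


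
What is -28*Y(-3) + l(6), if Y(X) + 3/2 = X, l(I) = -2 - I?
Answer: 118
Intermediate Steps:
Y(X) = -3/2 + X
-28*Y(-3) + l(6) = -28*(-3/2 - 3) + (-2 - 1*6) = -28*(-9/2) + (-2 - 6) = 126 - 8 = 118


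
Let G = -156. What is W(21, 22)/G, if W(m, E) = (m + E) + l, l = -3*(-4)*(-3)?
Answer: -7/156 ≈ -0.044872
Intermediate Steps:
l = -36 (l = 12*(-3) = -36)
W(m, E) = -36 + E + m (W(m, E) = (m + E) - 36 = (E + m) - 36 = -36 + E + m)
W(21, 22)/G = (-36 + 22 + 21)/(-156) = 7*(-1/156) = -7/156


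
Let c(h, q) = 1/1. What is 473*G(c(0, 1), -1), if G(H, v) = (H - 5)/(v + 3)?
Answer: -946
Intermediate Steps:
c(h, q) = 1
G(H, v) = (-5 + H)/(3 + v)
473*G(c(0, 1), -1) = 473*((-5 + 1)/(3 - 1)) = 473*(-4/2) = 473*((½)*(-4)) = 473*(-2) = -946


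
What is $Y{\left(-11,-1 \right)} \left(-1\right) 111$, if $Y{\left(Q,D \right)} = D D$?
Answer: $-111$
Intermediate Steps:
$Y{\left(Q,D \right)} = D^{2}$
$Y{\left(-11,-1 \right)} \left(-1\right) 111 = \left(-1\right)^{2} \left(-1\right) 111 = 1 \left(-1\right) 111 = \left(-1\right) 111 = -111$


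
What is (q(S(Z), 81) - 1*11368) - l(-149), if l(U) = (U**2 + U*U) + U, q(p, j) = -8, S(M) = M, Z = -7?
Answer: -55629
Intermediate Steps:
l(U) = U + 2*U**2 (l(U) = (U**2 + U**2) + U = 2*U**2 + U = U + 2*U**2)
(q(S(Z), 81) - 1*11368) - l(-149) = (-8 - 1*11368) - (-149)*(1 + 2*(-149)) = (-8 - 11368) - (-149)*(1 - 298) = -11376 - (-149)*(-297) = -11376 - 1*44253 = -11376 - 44253 = -55629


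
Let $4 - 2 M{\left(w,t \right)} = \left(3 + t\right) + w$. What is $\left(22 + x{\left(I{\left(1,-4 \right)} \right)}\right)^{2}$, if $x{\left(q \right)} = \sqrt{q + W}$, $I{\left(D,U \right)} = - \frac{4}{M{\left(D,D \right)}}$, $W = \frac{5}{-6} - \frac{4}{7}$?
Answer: $\frac{\left(924 + \sqrt{11634}\right)^{2}}{1764} \approx 603.59$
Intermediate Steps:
$M{\left(w,t \right)} = \frac{1}{2} - \frac{t}{2} - \frac{w}{2}$ ($M{\left(w,t \right)} = 2 - \frac{\left(3 + t\right) + w}{2} = 2 - \frac{3 + t + w}{2} = 2 - \left(\frac{3}{2} + \frac{t}{2} + \frac{w}{2}\right) = \frac{1}{2} - \frac{t}{2} - \frac{w}{2}$)
$W = - \frac{59}{42}$ ($W = 5 \left(- \frac{1}{6}\right) - \frac{4}{7} = - \frac{5}{6} - \frac{4}{7} = - \frac{59}{42} \approx -1.4048$)
$I{\left(D,U \right)} = - \frac{4}{\frac{1}{2} - D}$ ($I{\left(D,U \right)} = - \frac{4}{\frac{1}{2} - \frac{D}{2} - \frac{D}{2}} = - \frac{4}{\frac{1}{2} - D}$)
$x{\left(q \right)} = \sqrt{- \frac{59}{42} + q}$ ($x{\left(q \right)} = \sqrt{q - \frac{59}{42}} = \sqrt{- \frac{59}{42} + q}$)
$\left(22 + x{\left(I{\left(1,-4 \right)} \right)}\right)^{2} = \left(22 + \frac{\sqrt{-2478 + 1764 \frac{8}{-1 + 2 \cdot 1}}}{42}\right)^{2} = \left(22 + \frac{\sqrt{-2478 + 1764 \frac{8}{-1 + 2}}}{42}\right)^{2} = \left(22 + \frac{\sqrt{-2478 + 1764 \cdot \frac{8}{1}}}{42}\right)^{2} = \left(22 + \frac{\sqrt{-2478 + 1764 \cdot 8 \cdot 1}}{42}\right)^{2} = \left(22 + \frac{\sqrt{-2478 + 1764 \cdot 8}}{42}\right)^{2} = \left(22 + \frac{\sqrt{-2478 + 14112}}{42}\right)^{2} = \left(22 + \frac{\sqrt{11634}}{42}\right)^{2}$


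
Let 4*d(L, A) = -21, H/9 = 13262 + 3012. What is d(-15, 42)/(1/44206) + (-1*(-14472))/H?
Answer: -3776892723/16274 ≈ -2.3208e+5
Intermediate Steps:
H = 146466 (H = 9*(13262 + 3012) = 9*16274 = 146466)
d(L, A) = -21/4 (d(L, A) = (¼)*(-21) = -21/4)
d(-15, 42)/(1/44206) + (-1*(-14472))/H = -21/(4*(1/44206)) - 1*(-14472)/146466 = -21/(4*1/44206) + 14472*(1/146466) = -21/4*44206 + 804/8137 = -464163/2 + 804/8137 = -3776892723/16274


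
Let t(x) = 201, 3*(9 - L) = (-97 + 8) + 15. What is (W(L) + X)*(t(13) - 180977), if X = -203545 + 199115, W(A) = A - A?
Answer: 800837680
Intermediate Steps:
L = 101/3 (L = 9 - ((-97 + 8) + 15)/3 = 9 - (-89 + 15)/3 = 9 - ⅓*(-74) = 9 + 74/3 = 101/3 ≈ 33.667)
W(A) = 0
X = -4430
(W(L) + X)*(t(13) - 180977) = (0 - 4430)*(201 - 180977) = -4430*(-180776) = 800837680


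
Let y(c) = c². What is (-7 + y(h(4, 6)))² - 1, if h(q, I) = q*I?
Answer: 323760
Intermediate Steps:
h(q, I) = I*q
(-7 + y(h(4, 6)))² - 1 = (-7 + (6*4)²)² - 1 = (-7 + 24²)² - 1 = (-7 + 576)² - 1 = 569² - 1 = 323761 - 1 = 323760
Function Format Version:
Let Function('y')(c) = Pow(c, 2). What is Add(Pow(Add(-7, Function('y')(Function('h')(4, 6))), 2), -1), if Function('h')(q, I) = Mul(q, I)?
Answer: 323760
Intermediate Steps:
Function('h')(q, I) = Mul(I, q)
Add(Pow(Add(-7, Function('y')(Function('h')(4, 6))), 2), -1) = Add(Pow(Add(-7, Pow(Mul(6, 4), 2)), 2), -1) = Add(Pow(Add(-7, Pow(24, 2)), 2), -1) = Add(Pow(Add(-7, 576), 2), -1) = Add(Pow(569, 2), -1) = Add(323761, -1) = 323760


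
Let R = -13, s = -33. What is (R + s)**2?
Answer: 2116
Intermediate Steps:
(R + s)**2 = (-13 - 33)**2 = (-46)**2 = 2116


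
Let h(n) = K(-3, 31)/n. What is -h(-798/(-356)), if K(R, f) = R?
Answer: 178/133 ≈ 1.3383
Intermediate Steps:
h(n) = -3/n
-h(-798/(-356)) = -(-3)/((-798/(-356))) = -(-3)/((-798*(-1/356))) = -(-3)/399/178 = -(-3)*178/399 = -1*(-178/133) = 178/133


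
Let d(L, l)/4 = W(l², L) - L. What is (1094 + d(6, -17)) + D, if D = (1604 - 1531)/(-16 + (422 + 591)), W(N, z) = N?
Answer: 2219395/997 ≈ 2226.1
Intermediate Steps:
d(L, l) = -4*L + 4*l² (d(L, l) = 4*(l² - L) = -4*L + 4*l²)
D = 73/997 (D = 73/(-16 + 1013) = 73/997 ≈ 0.073220)
(1094 + d(6, -17)) + D = (1094 + (-4*6 + 4*(-17)²)) + 73/997 = (1094 + (-24 + 4*289)) + 73/997 = (1094 + (-24 + 1156)) + 73/997 = (1094 + 1132) + 73/997 = 2226 + 73/997 = 2219395/997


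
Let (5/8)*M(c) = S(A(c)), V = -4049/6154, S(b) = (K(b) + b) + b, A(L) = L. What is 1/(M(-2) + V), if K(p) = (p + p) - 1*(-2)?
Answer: -30770/315637 ≈ -0.097485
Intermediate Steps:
K(p) = 2 + 2*p (K(p) = 2*p + 2 = 2 + 2*p)
S(b) = 2 + 4*b (S(b) = ((2 + 2*b) + b) + b = (2 + 3*b) + b = 2 + 4*b)
V = -4049/6154 (V = -4049*1/6154 = -4049/6154 ≈ -0.65795)
M(c) = 16/5 + 32*c/5 (M(c) = 8*(2 + 4*c)/5 = 16/5 + 32*c/5)
1/(M(-2) + V) = 1/((16/5 + (32/5)*(-2)) - 4049/6154) = 1/((16/5 - 64/5) - 4049/6154) = 1/(-48/5 - 4049/6154) = 1/(-315637/30770) = -30770/315637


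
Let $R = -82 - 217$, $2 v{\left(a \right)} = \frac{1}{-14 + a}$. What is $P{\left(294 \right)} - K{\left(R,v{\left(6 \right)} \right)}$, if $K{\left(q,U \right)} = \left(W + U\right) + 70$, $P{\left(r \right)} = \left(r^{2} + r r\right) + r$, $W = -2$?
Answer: $\frac{2769569}{16} \approx 1.731 \cdot 10^{5}$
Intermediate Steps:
$P{\left(r \right)} = r + 2 r^{2}$ ($P{\left(r \right)} = \left(r^{2} + r^{2}\right) + r = 2 r^{2} + r = r + 2 r^{2}$)
$v{\left(a \right)} = \frac{1}{2 \left(-14 + a\right)}$
$R = -299$ ($R = -82 - 217 = -299$)
$K{\left(q,U \right)} = 68 + U$ ($K{\left(q,U \right)} = \left(-2 + U\right) + 70 = 68 + U$)
$P{\left(294 \right)} - K{\left(R,v{\left(6 \right)} \right)} = 294 \left(1 + 2 \cdot 294\right) - \left(68 + \frac{1}{2 \left(-14 + 6\right)}\right) = 294 \left(1 + 588\right) - \left(68 + \frac{1}{2 \left(-8\right)}\right) = 294 \cdot 589 - \left(68 + \frac{1}{2} \left(- \frac{1}{8}\right)\right) = 173166 - \left(68 - \frac{1}{16}\right) = 173166 - \frac{1087}{16} = \frac{2769569}{16}$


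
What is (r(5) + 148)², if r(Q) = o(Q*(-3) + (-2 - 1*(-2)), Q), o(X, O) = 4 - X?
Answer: 27889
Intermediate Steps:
r(Q) = 4 + 3*Q (r(Q) = 4 - (Q*(-3) + (-2 - 1*(-2))) = 4 - (-3*Q + (-2 + 2)) = 4 - (-3*Q + 0) = 4 - (-3)*Q = 4 + 3*Q)
(r(5) + 148)² = ((4 + 3*5) + 148)² = ((4 + 15) + 148)² = (19 + 148)² = 167² = 27889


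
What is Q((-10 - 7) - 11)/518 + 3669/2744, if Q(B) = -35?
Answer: 128893/101528 ≈ 1.2695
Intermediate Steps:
Q((-10 - 7) - 11)/518 + 3669/2744 = -35/518 + 3669/2744 = -35*1/518 + 3669*(1/2744) = -5/74 + 3669/2744 = 128893/101528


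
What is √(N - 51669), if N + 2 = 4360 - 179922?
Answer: I*√227233 ≈ 476.69*I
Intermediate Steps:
N = -175564 (N = -2 + (4360 - 179922) = -2 - 175562 = -175564)
√(N - 51669) = √(-175564 - 51669) = √(-227233) = I*√227233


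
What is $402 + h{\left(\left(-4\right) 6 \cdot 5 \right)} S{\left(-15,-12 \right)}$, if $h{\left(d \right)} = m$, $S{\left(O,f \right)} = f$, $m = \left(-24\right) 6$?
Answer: $2130$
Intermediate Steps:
$m = -144$
$h{\left(d \right)} = -144$
$402 + h{\left(\left(-4\right) 6 \cdot 5 \right)} S{\left(-15,-12 \right)} = 402 - -1728 = 402 + 1728 = 2130$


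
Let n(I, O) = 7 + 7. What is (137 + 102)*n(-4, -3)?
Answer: 3346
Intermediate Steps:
n(I, O) = 14
(137 + 102)*n(-4, -3) = (137 + 102)*14 = 239*14 = 3346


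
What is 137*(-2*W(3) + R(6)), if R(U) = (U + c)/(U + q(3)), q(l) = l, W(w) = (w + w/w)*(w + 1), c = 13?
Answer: -36853/9 ≈ -4094.8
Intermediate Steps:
W(w) = (1 + w)² (W(w) = (w + 1)*(1 + w) = (1 + w)*(1 + w) = (1 + w)²)
R(U) = (13 + U)/(3 + U) (R(U) = (U + 13)/(U + 3) = (13 + U)/(3 + U))
137*(-2*W(3) + R(6)) = 137*(-2*(1 + 3² + 2*3) + (13 + 6)/(3 + 6)) = 137*(-2*(1 + 9 + 6) + 19/9) = 137*(-2*16 + (⅑)*19) = 137*(-32 + 19/9) = 137*(-269/9) = -36853/9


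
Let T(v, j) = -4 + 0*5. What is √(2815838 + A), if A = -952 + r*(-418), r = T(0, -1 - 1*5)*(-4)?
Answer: 3*√312022 ≈ 1675.8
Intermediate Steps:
T(v, j) = -4 (T(v, j) = -4 + 0 = -4)
r = 16 (r = -4*(-4) = 16)
A = -7640 (A = -952 + 16*(-418) = -952 - 6688 = -7640)
√(2815838 + A) = √(2815838 - 7640) = √2808198 = 3*√312022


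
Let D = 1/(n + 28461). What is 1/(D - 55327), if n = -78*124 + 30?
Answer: -18819/1041198812 ≈ -1.8074e-5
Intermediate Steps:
n = -9642 (n = -9672 + 30 = -9642)
D = 1/18819 (D = 1/(-9642 + 28461) = 1/18819 ≈ 5.3138e-5)
1/(D - 55327) = 1/(1/18819 - 55327) = 1/(-1041198812/18819) = -18819/1041198812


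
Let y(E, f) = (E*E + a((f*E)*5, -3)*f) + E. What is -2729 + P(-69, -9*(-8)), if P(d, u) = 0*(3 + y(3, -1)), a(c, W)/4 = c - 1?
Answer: -2729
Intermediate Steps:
a(c, W) = -4 + 4*c (a(c, W) = 4*(c - 1) = 4*(-1 + c) = -4 + 4*c)
y(E, f) = E + E² + f*(-4 + 20*E*f) (y(E, f) = (E*E + (-4 + 4*((f*E)*5))*f) + E = (E² + (-4 + 4*((E*f)*5))*f) + E = (E² + (-4 + 4*(5*E*f))*f) + E = (E² + (-4 + 20*E*f)*f) + E = (E² + f*(-4 + 20*E*f)) + E = E + E² + f*(-4 + 20*E*f))
P(d, u) = 0 (P(d, u) = 0*(3 + (3 + 3² + 4*(-1)*(-1 + 5*3*(-1)))) = 0*(3 + (3 + 9 + 4*(-1)*(-1 - 15))) = 0*(3 + (3 + 9 + 4*(-1)*(-16))) = 0*(3 + (3 + 9 + 64)) = 0*(3 + 76) = 0*79 = 0)
-2729 + P(-69, -9*(-8)) = -2729 + 0 = -2729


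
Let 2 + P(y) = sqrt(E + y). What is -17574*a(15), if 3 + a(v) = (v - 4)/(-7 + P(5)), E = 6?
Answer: 2715183/35 + 96657*sqrt(11)/35 ≈ 86736.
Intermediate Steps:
P(y) = -2 + sqrt(6 + y)
a(v) = -3 + (-4 + v)/(-9 + sqrt(11)) (a(v) = -3 + (v - 4)/(-7 + (-2 + sqrt(6 + 5))) = -3 + (-4 + v)/(-7 + (-2 + sqrt(11))) = -3 + (-4 + v)/(-9 + sqrt(11)))
-17574*a(15) = -17574*(-87/35 - 9/70*15 + 2*sqrt(11)/35 - 1/70*15*sqrt(11)) = -17574*(-87/35 - 27/14 + 2*sqrt(11)/35 - 3*sqrt(11)/14) = -17574*(-309/70 - 11*sqrt(11)/70) = 2715183/35 + 96657*sqrt(11)/35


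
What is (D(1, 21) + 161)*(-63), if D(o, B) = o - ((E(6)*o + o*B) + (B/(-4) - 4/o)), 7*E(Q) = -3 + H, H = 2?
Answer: -37899/4 ≈ -9474.8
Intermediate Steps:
E(Q) = -⅐ (E(Q) = (-3 + 2)/7 = (⅐)*(-1) = -⅐)
D(o, B) = 4/o + B/4 + 8*o/7 - B*o (D(o, B) = o - ((-o/7 + o*B) + (B/(-4) - 4/o)) = o - ((-o/7 + B*o) + (B*(-¼) - 4/o)) = o - ((-o/7 + B*o) + (-B/4 - 4/o)) = o - ((-o/7 + B*o) + (-4/o - B/4)) = o - (-4/o - B/4 - o/7 + B*o) = o + (4/o + B/4 + o/7 - B*o) = 4/o + B/4 + 8*o/7 - B*o)
(D(1, 21) + 161)*(-63) = ((4/1 + (¼)*21 + (8/7)*1 - 1*21*1) + 161)*(-63) = ((4*1 + 21/4 + 8/7 - 21) + 161)*(-63) = ((4 + 21/4 + 8/7 - 21) + 161)*(-63) = (-297/28 + 161)*(-63) = (4211/28)*(-63) = -37899/4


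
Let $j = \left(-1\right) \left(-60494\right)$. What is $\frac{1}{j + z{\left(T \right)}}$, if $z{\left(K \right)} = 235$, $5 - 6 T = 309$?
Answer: $\frac{1}{60729} \approx 1.6467 \cdot 10^{-5}$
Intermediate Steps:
$T = - \frac{152}{3}$ ($T = \frac{5}{6} - \frac{103}{2} = - \frac{152}{3} \approx -50.667$)
$j = 60494$
$\frac{1}{j + z{\left(T \right)}} = \frac{1}{60494 + 235} = \frac{1}{60729}$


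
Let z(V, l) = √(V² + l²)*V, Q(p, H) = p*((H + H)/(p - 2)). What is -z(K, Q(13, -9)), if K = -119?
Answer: 119*√1768237/11 ≈ 14385.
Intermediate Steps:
Q(p, H) = 2*H*p/(-2 + p) (Q(p, H) = p*((2*H)/(-2 + p)) = p*(2*H/(-2 + p)) = 2*H*p/(-2 + p))
z(V, l) = V*√(V² + l²)
-z(K, Q(13, -9)) = -(-119)*√((-119)² + (2*(-9)*13/(-2 + 13))²) = -(-119)*√(14161 + (2*(-9)*13/11)²) = -(-119)*√(14161 + (2*(-9)*13*(1/11))²) = -(-119)*√(14161 + (-234/11)²) = -(-119)*√(14161 + 54756/121) = -(-119)*√(1768237/121) = -(-119)*√1768237/11 = 119*√1768237/11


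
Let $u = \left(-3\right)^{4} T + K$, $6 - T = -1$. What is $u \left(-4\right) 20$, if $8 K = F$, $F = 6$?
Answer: $-45420$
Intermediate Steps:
$K = \frac{3}{4}$ ($K = \frac{1}{8} \cdot 6 = \frac{3}{4} \approx 0.75$)
$T = 7$ ($T = 6 - -1 = 6 + 1 = 7$)
$u = \frac{2271}{4}$ ($u = \left(-3\right)^{4} \cdot 7 + \frac{3}{4} = 81 \cdot 7 + \frac{3}{4} = 567 + \frac{3}{4} = \frac{2271}{4} \approx 567.75$)
$u \left(-4\right) 20 = \frac{2271}{4} \left(-4\right) 20 = \left(-2271\right) 20 = -45420$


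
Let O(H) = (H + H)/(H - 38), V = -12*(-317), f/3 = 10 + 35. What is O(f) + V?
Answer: 369258/97 ≈ 3806.8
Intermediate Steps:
f = 135 (f = 3*(10 + 35) = 3*45 = 135)
V = 3804
O(H) = 2*H/(-38 + H) (O(H) = (2*H)/(-38 + H) = 2*H/(-38 + H))
O(f) + V = 2*135/(-38 + 135) + 3804 = 2*135/97 + 3804 = 2*135*(1/97) + 3804 = 270/97 + 3804 = 369258/97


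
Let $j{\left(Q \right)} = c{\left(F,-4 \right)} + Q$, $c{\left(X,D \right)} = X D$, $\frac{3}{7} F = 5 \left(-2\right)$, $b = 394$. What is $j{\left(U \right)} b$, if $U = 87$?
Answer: $\frac{213154}{3} \approx 71051.0$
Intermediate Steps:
$F = - \frac{70}{3}$ ($F = \frac{7 \cdot 5 \left(-2\right)}{3} = \frac{7}{3} \left(-10\right) = - \frac{70}{3} \approx -23.333$)
$c{\left(X,D \right)} = D X$
$j{\left(Q \right)} = \frac{280}{3} + Q$ ($j{\left(Q \right)} = \left(-4\right) \left(- \frac{70}{3}\right) + Q = \frac{280}{3} + Q$)
$j{\left(U \right)} b = \left(\frac{280}{3} + 87\right) 394 = \frac{541}{3} \cdot 394 = \frac{213154}{3}$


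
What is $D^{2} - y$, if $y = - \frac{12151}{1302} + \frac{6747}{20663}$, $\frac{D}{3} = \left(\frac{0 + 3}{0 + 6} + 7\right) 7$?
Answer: $\frac{1335220882963}{53806452} \approx 24815.0$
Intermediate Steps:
$D = \frac{315}{2}$ ($D = 3 \left(\frac{0 + 3}{0 + 6} + 7\right) 7 = 3 \left(\frac{3}{6} + 7\right) 7 = 3 \left(3 \cdot \frac{1}{6} + 7\right) 7 = 3 \left(\frac{1}{2} + 7\right) 7 = 3 \cdot \frac{15}{2} \cdot 7 = 3 \cdot \frac{105}{2} = \frac{315}{2} \approx 157.5$)
$y = - \frac{242291519}{26903226}$ ($y = \left(-12151\right) \frac{1}{1302} + 6747 \cdot \frac{1}{20663} = - \frac{12151}{1302} + \frac{6747}{20663} = - \frac{242291519}{26903226} \approx -9.006$)
$D^{2} - y = \left(\frac{315}{2}\right)^{2} - - \frac{242291519}{26903226} = \frac{99225}{4} + \frac{242291519}{26903226} = \frac{1335220882963}{53806452}$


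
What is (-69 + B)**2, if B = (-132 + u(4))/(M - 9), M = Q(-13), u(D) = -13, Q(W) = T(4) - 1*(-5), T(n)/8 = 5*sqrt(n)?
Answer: 29041321/5776 ≈ 5027.9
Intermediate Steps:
T(n) = 40*sqrt(n) (T(n) = 8*(5*sqrt(n)) = 40*sqrt(n))
Q(W) = 85 (Q(W) = 40*sqrt(4) - 1*(-5) = 40*2 + 5 = 80 + 5 = 85)
M = 85
B = -145/76 (B = (-132 - 13)/(85 - 9) = -145/76 ≈ -1.9079)
(-69 + B)**2 = (-69 - 145/76)**2 = (-5389/76)**2 = 29041321/5776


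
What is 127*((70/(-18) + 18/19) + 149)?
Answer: 3171952/171 ≈ 18549.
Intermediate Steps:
127*((70/(-18) + 18/19) + 149) = 127*((70*(-1/18) + 18*(1/19)) + 149) = 127*((-35/9 + 18/19) + 149) = 127*(-503/171 + 149) = 127*(24976/171) = 3171952/171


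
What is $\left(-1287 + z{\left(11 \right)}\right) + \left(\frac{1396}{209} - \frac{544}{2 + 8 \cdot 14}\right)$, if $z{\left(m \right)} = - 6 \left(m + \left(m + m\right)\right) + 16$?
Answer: $- \frac{919867}{627} \approx -1467.1$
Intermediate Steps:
$z{\left(m \right)} = 16 - 18 m$ ($z{\left(m \right)} = - 6 \left(m + 2 m\right) + 16 = - 6 \cdot 3 m + 16 = - 18 m + 16 = 16 - 18 m$)
$\left(-1287 + z{\left(11 \right)}\right) + \left(\frac{1396}{209} - \frac{544}{2 + 8 \cdot 14}\right) = \left(-1287 + \left(16 - 198\right)\right) + \left(\frac{1396}{209} - \frac{544}{2 + 8 \cdot 14}\right) = \left(-1287 + \left(16 - 198\right)\right) + \left(1396 \cdot \frac{1}{209} - \frac{544}{2 + 112}\right) = \left(-1287 - 182\right) + \left(\frac{1396}{209} - \frac{544}{114}\right) = -1469 + \left(\frac{1396}{209} - \frac{272}{57}\right) = -1469 + \frac{1196}{627} = - \frac{919867}{627}$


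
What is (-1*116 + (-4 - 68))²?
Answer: 35344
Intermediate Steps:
(-1*116 + (-4 - 68))² = (-116 - 72)² = (-188)² = 35344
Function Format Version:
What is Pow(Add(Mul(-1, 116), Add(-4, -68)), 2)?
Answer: 35344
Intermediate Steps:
Pow(Add(Mul(-1, 116), Add(-4, -68)), 2) = Pow(Add(-116, -72), 2) = Pow(-188, 2) = 35344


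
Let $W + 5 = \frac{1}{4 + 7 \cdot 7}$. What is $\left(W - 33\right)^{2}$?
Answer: $\frac{4052169}{2809} \approx 1442.6$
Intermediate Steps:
$W = - \frac{264}{53}$ ($W = -5 + \frac{1}{4 + 7 \cdot 7} = -5 + \frac{1}{4 + 49} = -5 + \frac{1}{53} = - \frac{264}{53} \approx -4.9811$)
$\left(W - 33\right)^{2} = \left(- \frac{264}{53} - 33\right)^{2} = \left(- \frac{2013}{53}\right)^{2} = \frac{4052169}{2809}$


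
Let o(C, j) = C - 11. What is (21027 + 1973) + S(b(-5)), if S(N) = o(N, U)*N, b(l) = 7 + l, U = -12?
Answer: 22982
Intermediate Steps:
o(C, j) = -11 + C
S(N) = N*(-11 + N) (S(N) = (-11 + N)*N = N*(-11 + N))
(21027 + 1973) + S(b(-5)) = (21027 + 1973) + (7 - 5)*(-11 + (7 - 5)) = 23000 + 2*(-11 + 2) = 23000 + 2*(-9) = 23000 - 18 = 22982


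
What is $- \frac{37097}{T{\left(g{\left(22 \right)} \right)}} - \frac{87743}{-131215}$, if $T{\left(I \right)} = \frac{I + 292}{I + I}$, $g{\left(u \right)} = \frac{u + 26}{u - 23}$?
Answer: $\frac{116829740843}{8004115} \approx 14596.0$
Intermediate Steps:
$g{\left(u \right)} = \frac{26 + u}{-23 + u}$
$T{\left(I \right)} = \frac{292 + I}{2 I}$
$- \frac{37097}{T{\left(g{\left(22 \right)} \right)}} - \frac{87743}{-131215} = - \frac{37097}{\frac{1}{2} \frac{1}{\frac{1}{-23 + 22} \left(26 + 22\right)} \left(292 + \frac{26 + 22}{-23 + 22}\right)} - \frac{87743}{-131215} = - \frac{37097}{\frac{1}{2} \frac{1}{\frac{1}{-1} \cdot 48} \left(292 + \frac{1}{-1} \cdot 48\right)} - - \frac{87743}{131215} = - \frac{37097}{\frac{1}{2} \frac{1}{\left(-1\right) 48} \left(292 - 48\right)} + \frac{87743}{131215} = - \frac{37097}{\frac{1}{2} \frac{1}{-48} \left(292 - 48\right)} + \frac{87743}{131215} = - \frac{37097}{\frac{1}{2} \left(- \frac{1}{48}\right) 244} + \frac{87743}{131215} = - \frac{37097}{- \frac{61}{24}} + \frac{87743}{131215} = \left(-37097\right) \left(- \frac{24}{61}\right) + \frac{87743}{131215} = \frac{890328}{61} + \frac{87743}{131215} = \frac{116829740843}{8004115}$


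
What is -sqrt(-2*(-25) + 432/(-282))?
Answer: -sqrt(107066)/47 ≈ -6.9619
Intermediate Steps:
-sqrt(-2*(-25) + 432/(-282)) = -sqrt(50 + 432*(-1/282)) = -sqrt(50 - 72/47) = -sqrt(2278/47) = -sqrt(107066)/47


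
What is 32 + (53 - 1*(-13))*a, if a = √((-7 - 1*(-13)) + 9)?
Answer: 32 + 66*√15 ≈ 287.62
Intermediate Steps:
a = √15 (a = √((-7 + 13) + 9) = √(6 + 9) = √15 ≈ 3.8730)
32 + (53 - 1*(-13))*a = 32 + (53 - 1*(-13))*√15 = 32 + (53 + 13)*√15 = 32 + 66*√15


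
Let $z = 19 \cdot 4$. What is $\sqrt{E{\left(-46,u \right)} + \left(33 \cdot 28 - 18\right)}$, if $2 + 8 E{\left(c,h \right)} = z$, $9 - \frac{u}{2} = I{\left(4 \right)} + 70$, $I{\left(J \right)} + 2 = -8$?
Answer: $\frac{\sqrt{3661}}{2} \approx 30.253$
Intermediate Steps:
$I{\left(J \right)} = -10$ ($I{\left(J \right)} = -2 - 8 = -10$)
$u = -102$ ($u = 18 - 2 \left(-10 + 70\right) = 18 - 120 = -102$)
$z = 76$
$E{\left(c,h \right)} = \frac{37}{4}$ ($E{\left(c,h \right)} = - \frac{1}{4} + \frac{1}{8} \cdot 76 = - \frac{1}{4} + \frac{19}{2} = \frac{37}{4}$)
$\sqrt{E{\left(-46,u \right)} + \left(33 \cdot 28 - 18\right)} = \sqrt{\frac{37}{4} + \left(33 \cdot 28 - 18\right)} = \sqrt{\frac{37}{4} + \left(924 - 18\right)} = \sqrt{\frac{37}{4} + 906} = \sqrt{\frac{3661}{4}} = \frac{\sqrt{3661}}{2}$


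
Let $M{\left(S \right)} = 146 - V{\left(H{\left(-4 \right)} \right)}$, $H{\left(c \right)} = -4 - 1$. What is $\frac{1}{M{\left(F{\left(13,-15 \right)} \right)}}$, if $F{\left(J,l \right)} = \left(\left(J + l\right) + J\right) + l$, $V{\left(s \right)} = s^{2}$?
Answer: $\frac{1}{121} \approx 0.0082645$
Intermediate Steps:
$H{\left(c \right)} = -5$ ($H{\left(c \right)} = -4 - 1 = -5$)
$F{\left(J,l \right)} = 2 J + 2 l$ ($F{\left(J,l \right)} = \left(l + 2 J\right) + l = 2 J + 2 l$)
$M{\left(S \right)} = 121$ ($M{\left(S \right)} = 146 - \left(-5\right)^{2} = 146 - 25 = 121$)
$\frac{1}{M{\left(F{\left(13,-15 \right)} \right)}} = \frac{1}{121}$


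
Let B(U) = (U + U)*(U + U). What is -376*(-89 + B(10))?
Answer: -116936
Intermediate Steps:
B(U) = 4*U² (B(U) = (2*U)*(2*U) = 4*U²)
-376*(-89 + B(10)) = -376*(-89 + 4*10²) = -376*(-89 + 4*100) = -376*(-89 + 400) = -376*311 = -116936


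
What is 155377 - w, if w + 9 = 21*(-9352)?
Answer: 351778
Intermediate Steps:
w = -196401 (w = -9 + 21*(-9352) = -9 - 196392 = -196401)
155377 - w = 155377 - 1*(-196401) = 155377 + 196401 = 351778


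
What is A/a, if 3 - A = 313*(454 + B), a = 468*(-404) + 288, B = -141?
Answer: 48983/94392 ≈ 0.51893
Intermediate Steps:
a = -188784 (a = -189072 + 288 = -188784)
A = -97966 (A = 3 - 313*(454 - 141) = 3 - 313*313 = 3 - 1*97969 = 3 - 97969 = -97966)
A/a = -97966/(-188784) = -97966*(-1/188784) = 48983/94392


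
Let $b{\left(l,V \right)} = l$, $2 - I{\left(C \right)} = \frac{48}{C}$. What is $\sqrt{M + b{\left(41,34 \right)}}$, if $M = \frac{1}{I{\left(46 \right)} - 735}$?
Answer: $\frac{2 \sqrt{2921518735}}{16883} \approx 6.403$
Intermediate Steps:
$I{\left(C \right)} = 2 - \frac{48}{C}$
$M = - \frac{23}{16883}$ ($M = \frac{1}{\left(2 - \frac{48}{46}\right) - 735} = \frac{1}{\left(2 - \frac{24}{23}\right) - 735} = \frac{1}{\frac{22}{23} - 735} = \frac{1}{- \frac{16883}{23}} = - \frac{23}{16883} \approx -0.0013623$)
$\sqrt{M + b{\left(41,34 \right)}} = \sqrt{- \frac{23}{16883} + 41} = \sqrt{\frac{692180}{16883}} = \frac{2 \sqrt{2921518735}}{16883}$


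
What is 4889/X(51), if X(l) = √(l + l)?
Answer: 4889*√102/102 ≈ 484.08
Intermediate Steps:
X(l) = √2*√l (X(l) = √(2*l) = √2*√l)
4889/X(51) = 4889/((√2*√51)) = 4889/(√102) = 4889*(√102/102) = 4889*√102/102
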